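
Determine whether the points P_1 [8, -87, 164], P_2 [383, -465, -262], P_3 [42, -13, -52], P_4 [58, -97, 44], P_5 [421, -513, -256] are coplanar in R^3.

No

The plane through P_1, P_2, P_3 has normal n = P_1P_2 × P_1P_3 = (113172, 66516, 40602) and equation n·P = 1777212.
Checking the remaining points: n·P_4 = 1898412, n·P_5 = 3128592.
Since n·P_4 = 1898412 ≠ 1777212, P_4 is off the plane and the points are not all coplanar.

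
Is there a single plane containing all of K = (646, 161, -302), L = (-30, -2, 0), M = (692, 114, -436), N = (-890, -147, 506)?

With K as base: KL = (-676, -163, 302), KM = (46, -47, -134), KN = (-1536, -308, 808).
KM × KN = (-79248, 168656, -86360).
KL · (KM × KN) = 0.
The scalar triple product vanishes, so the four points are coplanar.

Yes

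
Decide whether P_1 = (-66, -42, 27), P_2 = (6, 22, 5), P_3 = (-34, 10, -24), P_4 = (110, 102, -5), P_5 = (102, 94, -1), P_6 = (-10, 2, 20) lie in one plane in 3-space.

The plane through P_1, P_2, P_3 has normal n = P_1P_2 × P_1P_3 = (-2120, 2968, 1696) and equation n·P = 61056.
Checking the remaining points: n·P_4 = 61056, n·P_5 = 61056, n·P_6 = 61056.
All equal 61056, so all 6 points lie in one plane.

Yes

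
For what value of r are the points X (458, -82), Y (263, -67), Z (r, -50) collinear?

42

Collinearity: (Z − X) must be parallel to (Y − X) = (-195, 15).
Cross-multiplying the components: (r − 458)·(15) = (32)·(-195).
Solving gives r = 42.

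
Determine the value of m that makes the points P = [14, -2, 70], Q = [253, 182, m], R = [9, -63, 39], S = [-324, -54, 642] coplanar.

Coplanarity ⇔ det[PQ; PR; PS] = 0.
Expanding, this is linear in m: (-20358)m + (-4845204) = 0.
So m = -238.

-238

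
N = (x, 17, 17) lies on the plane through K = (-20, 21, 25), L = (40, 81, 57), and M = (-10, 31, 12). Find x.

-24

Coplanarity requires KL · (KM × KN) = 0.
KL = (60, 60, 32), KM = (10, 10, -13); the triple product is linear in x with coefficient -1100 and constant term -26400.
Setting it to zero: x = -24.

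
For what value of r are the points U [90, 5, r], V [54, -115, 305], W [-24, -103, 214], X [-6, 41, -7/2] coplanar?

143

Coplanarity ⇔ det[UV; UW; UX] = 0.
Expanding, this is linear in r: (11448)r + (-1637064) = 0.
So r = 143.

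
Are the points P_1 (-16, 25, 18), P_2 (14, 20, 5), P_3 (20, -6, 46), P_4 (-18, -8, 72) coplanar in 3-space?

With P_1 as base: P_1P_2 = (30, -5, -13), P_1P_3 = (36, -31, 28), P_1P_4 = (-2, -33, 54).
P_1P_3 × P_1P_4 = (-750, -2000, -1250).
P_1P_2 · (P_1P_3 × P_1P_4) = 3750.
Since 3750 ≠ 0, the four points are not coplanar.

No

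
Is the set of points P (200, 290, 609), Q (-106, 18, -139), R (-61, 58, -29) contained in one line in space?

Yes

PQ = (-306, -272, -748), PR = (-261, -232, -638).
Each component of PR is 29/34 times the corresponding component of PQ, so PR = 29/34·PQ and the points are collinear.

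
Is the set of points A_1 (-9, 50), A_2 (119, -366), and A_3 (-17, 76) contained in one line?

A_1A_2 = (128, -416), A_1A_3 = (-8, 26).
Twice the signed area of △A_1A_2A_3 is (128)(26) − (-416)(-8) = 0.
The triangle is degenerate (zero area), so the points are collinear.

Yes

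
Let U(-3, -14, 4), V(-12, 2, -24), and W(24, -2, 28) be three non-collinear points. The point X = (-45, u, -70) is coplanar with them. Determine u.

Coplanarity requires UV · (UW × UX) = 0.
UV = (-9, 16, -28), UW = (27, 12, 24); the triple product is linear in u with coefficient -540 and constant term 2160.
Setting it to zero: u = 4.

4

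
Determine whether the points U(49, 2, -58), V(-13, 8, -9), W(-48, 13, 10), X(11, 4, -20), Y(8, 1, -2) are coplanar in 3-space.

The plane through U, V, W has normal n = UV × UW = (-131, -537, -100) and equation n·P = -1693.
Checking the remaining points: n·X = -1589, n·Y = -1385.
Since n·X = -1589 ≠ -1693, X is off the plane and the points are not all coplanar.

No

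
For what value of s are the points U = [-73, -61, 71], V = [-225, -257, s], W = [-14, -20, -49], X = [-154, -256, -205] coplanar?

93

The points are coplanar iff UV · (UW × UX) = 0.
Expanding, this is linear in s: (-8184)s + (761112) = 0.
So s = 93.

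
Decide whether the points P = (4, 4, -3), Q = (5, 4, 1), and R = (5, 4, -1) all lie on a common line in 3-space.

PQ = (1, 0, 4), PR = (1, 0, 2).
PQ × PR = (0, 2, 0).
The cross product is nonzero, so the points do not lie on one line.

No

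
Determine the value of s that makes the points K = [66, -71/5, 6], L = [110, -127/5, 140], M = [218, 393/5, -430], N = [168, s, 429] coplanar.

Coplanarity ⇔ det[KL; KM; KN] = 0.
Expanding, this is linear in s: (39552)s + (11193216/5) = 0.
So s = -283/5.

-283/5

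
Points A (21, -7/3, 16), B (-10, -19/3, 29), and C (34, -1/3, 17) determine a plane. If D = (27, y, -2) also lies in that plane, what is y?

-7/3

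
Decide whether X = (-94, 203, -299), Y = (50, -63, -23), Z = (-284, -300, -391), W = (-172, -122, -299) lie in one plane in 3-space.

Yes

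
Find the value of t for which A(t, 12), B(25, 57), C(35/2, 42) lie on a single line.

5/2

The three points are collinear iff det[AB; AC] = 0.
This determinant is linear in t: (15)t + (-75/2) = 0, so t = 5/2.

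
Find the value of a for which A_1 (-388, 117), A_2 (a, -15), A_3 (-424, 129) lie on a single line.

The three points are collinear iff det[A_1A_2; A_1A_3] = 0.
This determinant is linear in a: (12)a + (-96) = 0, so a = 8.

8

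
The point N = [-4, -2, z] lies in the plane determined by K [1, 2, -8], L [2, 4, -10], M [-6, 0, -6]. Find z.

Coplanarity requires KL · (KM × KN) = 0.
KL = (1, 2, -2), KM = (-7, -2, 2); the triple product is linear in z with coefficient 12 and constant term 48.
Setting it to zero: z = -4.

-4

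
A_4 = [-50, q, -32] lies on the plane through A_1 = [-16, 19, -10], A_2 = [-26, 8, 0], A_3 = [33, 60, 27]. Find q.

Coplanarity requires A_1A_2 · (A_1A_3 × A_1A_4) = 0.
A_1A_2 = (-10, -11, 10), A_1A_3 = (49, 41, 37); the triple product is linear in q with coefficient 860 and constant term 8600.
Setting it to zero: q = -10.

-10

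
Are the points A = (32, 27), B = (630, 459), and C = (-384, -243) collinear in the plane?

AB = (598, 432), AC = (-416, -270).
det[AB; AC] = (598)(-270) − (432)(-416) = 18252.
The determinant is nonzero, so they are not collinear.

No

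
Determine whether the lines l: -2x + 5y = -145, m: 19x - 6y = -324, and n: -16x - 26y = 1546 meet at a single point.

Yes

Intersecting l and m: solving the 2×2 system gives (x, y) = (-30, -41).
Substitute into n: (-16)(-30) + (-26)(-41) = 1546.
This equals 1546, so (-30, -41) lies on all three lines and they are concurrent.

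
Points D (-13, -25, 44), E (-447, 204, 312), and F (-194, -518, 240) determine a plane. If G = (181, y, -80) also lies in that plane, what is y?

-98

Coplanarity requires DE · (DF × DG) = 0.
DE = (-434, 229, 268), DF = (-181, -493, 196); the triple product is linear in y with coefficient 36556 and constant term 3582488.
Setting it to zero: y = -98.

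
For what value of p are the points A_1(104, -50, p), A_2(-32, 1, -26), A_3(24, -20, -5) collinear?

25

Direction A_2A_3 = (56, -21, 21). From the x-coordinate of A_1, the parameter along the line is τ = (104 − (-32))/56 = 17/7.
Then p = (-26) + 17/7·(21) = 25.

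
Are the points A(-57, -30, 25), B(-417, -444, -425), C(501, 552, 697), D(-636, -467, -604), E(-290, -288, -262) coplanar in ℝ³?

No

The plane through A, B, C has normal n = AB × AC = (-16308, -9180, 21492) and equation n·P = 1742256.
Checking the remaining points: n·D = 1677780, n·E = 1742256.
Since n·D = 1677780 ≠ 1742256, D is off the plane and the points are not all coplanar.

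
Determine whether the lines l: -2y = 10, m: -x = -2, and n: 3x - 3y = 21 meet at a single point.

The three lines meet at one point iff the augmented coefficient matrix [aᵢ bᵢ cᵢ] has rank < 3, i.e. its determinant vanishes.
Here the determinant is 0.
It vanishes, so the lines are concurrent at (2, -5).

Yes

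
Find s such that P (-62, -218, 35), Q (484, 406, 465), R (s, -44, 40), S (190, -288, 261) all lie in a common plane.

-41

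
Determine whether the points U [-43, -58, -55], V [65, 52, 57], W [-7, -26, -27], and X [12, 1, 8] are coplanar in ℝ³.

Yes

The four points are coplanar iff the 3×3 determinant with rows UV, UW, UX is zero.
Rows: (108, 110, 112), (36, 32, 28), (55, 59, 63).
Expanding along the first row: (108)(364) − (110)(728) + (112)(364) = 0.
Zero determinant ⇒ coplanar.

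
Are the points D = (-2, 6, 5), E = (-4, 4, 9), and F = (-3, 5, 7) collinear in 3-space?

DE = (-2, -2, 4), DF = (-1, -1, 2).
Each component of DF is 1/2 times the corresponding component of DE, so DF = 1/2·DE and the points are collinear.

Yes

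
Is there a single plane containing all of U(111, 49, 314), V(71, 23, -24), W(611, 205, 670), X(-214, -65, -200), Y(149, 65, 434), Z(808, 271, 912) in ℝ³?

No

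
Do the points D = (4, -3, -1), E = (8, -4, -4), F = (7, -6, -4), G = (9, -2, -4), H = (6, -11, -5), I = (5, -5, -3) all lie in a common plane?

The plane through D, E, F has normal n = DE × DF = (-6, 3, -9) and equation n·P = -24.
Checking the remaining points: n·G = -24, n·H = -24, n·I = -18.
Since n·I = -18 ≠ -24, I is off the plane and the points are not all coplanar.

No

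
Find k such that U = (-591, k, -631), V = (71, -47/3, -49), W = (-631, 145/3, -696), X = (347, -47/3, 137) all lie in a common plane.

103/3

Coplanarity ⇔ det[UV; UW; UX] = 0.
Expanding, this is linear in k: (48000)k + (-1648000) = 0.
So k = 103/3.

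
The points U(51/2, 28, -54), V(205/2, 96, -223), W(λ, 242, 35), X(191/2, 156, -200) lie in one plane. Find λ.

-5/2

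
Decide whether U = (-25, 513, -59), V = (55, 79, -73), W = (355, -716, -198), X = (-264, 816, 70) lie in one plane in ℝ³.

No

The four points are coplanar iff the 3×3 determinant with rows UV, UW, UX is zero.
Rows: (80, -434, -14), (380, -1229, -139), (-239, 303, 129).
Expanding along the first row: (80)(-116424) − (-434)(15799) + (-14)(-178591) = 43120.
Nonzero ⇒ not coplanar.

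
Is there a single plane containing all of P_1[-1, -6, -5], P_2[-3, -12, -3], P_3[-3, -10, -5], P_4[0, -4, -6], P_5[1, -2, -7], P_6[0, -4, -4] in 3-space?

No

The plane through P_1, P_2, P_3 has normal n = P_1P_2 × P_1P_3 = (8, -4, -4) and equation n·P = 36.
Checking the remaining points: n·P_4 = 40, n·P_5 = 44, n·P_6 = 32.
Since n·P_4 = 40 ≠ 36, P_4 is off the plane and the points are not all coplanar.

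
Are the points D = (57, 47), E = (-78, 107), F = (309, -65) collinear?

DE = (-135, 60), DF = (252, -112).
det[DE; DF] = (-135)(-112) − (60)(252) = 0.
The determinant is zero, so the points are collinear.

Yes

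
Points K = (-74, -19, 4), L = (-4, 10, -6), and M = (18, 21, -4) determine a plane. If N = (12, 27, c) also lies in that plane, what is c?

20

The plane through K, L, M has equation 168x − 360y + 132z = -5064.
Substituting N: (132)c + (-7704) = -5064, so c = 20.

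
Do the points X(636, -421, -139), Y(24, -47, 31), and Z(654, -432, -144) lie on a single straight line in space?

Yes

XY = (-612, 374, 170), XZ = (18, -11, -5).
XY × XZ = (0, 0, 0).
The cross product vanishes, so the three points are collinear.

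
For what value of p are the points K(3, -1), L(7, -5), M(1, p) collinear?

The three points are collinear iff det[KL; KM] = 0.
This determinant is linear in p: (4)p + (-4) = 0, so p = 1.

1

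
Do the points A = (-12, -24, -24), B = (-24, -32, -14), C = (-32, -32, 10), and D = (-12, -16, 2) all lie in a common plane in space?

Yes

A normal to the plane through A, B, C is n = AB × AC = (-192, 208, -64).
The plane has equation n·P = -1152. For D: n·D = -1152.
Equal, so D lies in the plane and all four are coplanar.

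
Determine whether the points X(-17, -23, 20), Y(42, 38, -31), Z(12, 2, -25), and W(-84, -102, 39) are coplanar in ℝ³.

Yes

With X as base: XY = (59, 61, -51), XZ = (29, 25, -45), XW = (-67, -79, 19).
XZ × XW = (-3080, 2464, -616).
XY · (XZ × XW) = 0.
The scalar triple product vanishes, so the four points are coplanar.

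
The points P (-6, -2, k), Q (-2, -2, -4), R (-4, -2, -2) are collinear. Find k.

Collinearity requires PQ × PR = 0; each component is linear in k.
The y-component gives (2)k + (0) = 0, so k = 0.
The remaining components then also vanish.

0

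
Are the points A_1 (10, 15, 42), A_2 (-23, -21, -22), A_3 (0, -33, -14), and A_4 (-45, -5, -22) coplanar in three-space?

The four points are coplanar iff the 3×3 determinant with rows A_1A_2, A_1A_3, A_1A_4 is zero.
Rows: (-33, -36, -64), (-10, -48, -56), (-55, -20, -64).
Expanding along the first row: (-33)(1952) − (-36)(-2440) + (-64)(-2440) = 3904.
Nonzero ⇒ not coplanar.

No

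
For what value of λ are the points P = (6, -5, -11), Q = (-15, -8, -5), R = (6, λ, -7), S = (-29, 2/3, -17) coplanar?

Coplanarity ⇔ det[PQ; PR; PS] = 0.
Expanding, this is linear in λ: (336)λ + (2576) = 0.
So λ = -23/3.

-23/3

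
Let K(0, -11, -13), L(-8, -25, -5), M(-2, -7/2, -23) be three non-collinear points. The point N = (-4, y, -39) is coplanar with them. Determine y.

19/2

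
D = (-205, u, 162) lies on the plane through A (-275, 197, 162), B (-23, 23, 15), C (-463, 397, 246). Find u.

A normal to the plane is n = AB × AC = (14784, 6468, 17688).
D lies in the plane iff n · AD = 0.
This gives (6468)u + (-239316) = 0, so u = 37.

37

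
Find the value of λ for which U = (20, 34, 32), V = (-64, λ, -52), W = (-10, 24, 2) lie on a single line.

Collinearity requires UV × UW = 0; each component is linear in λ.
The x-component gives (-30)λ + (180) = 0, so λ = 6.
The remaining components then also vanish.

6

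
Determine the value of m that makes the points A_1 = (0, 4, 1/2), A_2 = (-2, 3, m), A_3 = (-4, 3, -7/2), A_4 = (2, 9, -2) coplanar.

-1

Normal to plane A_1A_3A_4: n = (45/2, -18, -18); plane equation n·P = -81.
Requiring n·A_2 = -81: (-18)m + (-99) = -81.
So m = -1.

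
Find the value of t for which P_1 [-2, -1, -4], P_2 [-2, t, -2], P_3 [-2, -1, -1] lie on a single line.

-1

Collinearity requires P_1P_2 × P_1P_3 = 0; each component is linear in t.
The x-component gives (3)t + (3) = 0, so t = -1.
The remaining components then also vanish.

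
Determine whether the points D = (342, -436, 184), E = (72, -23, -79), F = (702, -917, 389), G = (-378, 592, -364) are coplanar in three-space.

Yes

A normal to the plane through D, E, F is n = DE × DF = (-41838, -39330, -18810).
The plane has equation n·P = -621756. For G: n·G = -621756.
Equal, so G lies in the plane and all four are coplanar.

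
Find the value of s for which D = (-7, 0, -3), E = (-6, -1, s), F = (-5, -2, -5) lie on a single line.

-4

Direction DF = (2, -2, -2). From the x-coordinate of E, the parameter along the line is τ = (-6 − (-7))/2 = 1/2.
Then s = (-3) + 1/2·(-2) = -4.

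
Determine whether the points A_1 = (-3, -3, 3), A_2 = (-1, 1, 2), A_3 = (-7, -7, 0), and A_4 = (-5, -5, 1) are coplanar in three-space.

No

With A_1 as base: A_1A_2 = (2, 4, -1), A_1A_3 = (-4, -4, -3), A_1A_4 = (-2, -2, -2).
A_1A_3 × A_1A_4 = (2, -2, 0).
A_1A_2 · (A_1A_3 × A_1A_4) = -4.
Since -4 ≠ 0, the four points are not coplanar.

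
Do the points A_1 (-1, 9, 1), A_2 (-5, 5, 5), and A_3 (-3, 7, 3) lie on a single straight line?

A_1A_2 = (-4, -4, 4), A_1A_3 = (-2, -2, 2).
Each component of A_1A_3 is 1/2 times the corresponding component of A_1A_2, so A_1A_3 = 1/2·A_1A_2 and the points are collinear.

Yes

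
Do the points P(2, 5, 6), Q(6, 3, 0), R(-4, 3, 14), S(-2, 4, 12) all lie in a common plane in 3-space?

The four points are coplanar iff the 3×3 determinant with rows PQ, PR, PS is zero.
Rows: (4, -2, -6), (-6, -2, 8), (-4, -1, 6).
Expanding along the first row: (4)(-4) − (-2)(-4) + (-6)(-2) = -12.
Nonzero ⇒ not coplanar.

No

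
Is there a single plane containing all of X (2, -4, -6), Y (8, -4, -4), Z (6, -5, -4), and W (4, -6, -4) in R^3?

A normal to the plane through X, Y, Z is n = XY × XZ = (2, -4, -6).
The plane has equation n·P = 56. For W: n·W = 56.
Equal, so W lies in the plane and all four are coplanar.

Yes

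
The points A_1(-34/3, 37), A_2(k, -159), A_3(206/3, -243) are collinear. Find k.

The three points are collinear iff det[A_1A_2; A_1A_3] = 0.
This determinant is linear in k: (-280)k + (37520/3) = 0, so k = 134/3.

134/3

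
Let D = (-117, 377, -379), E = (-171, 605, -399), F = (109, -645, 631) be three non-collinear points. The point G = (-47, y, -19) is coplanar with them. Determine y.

57

A normal to the plane is n = DE × DF = (209840, 50020, 3660).
G lies in the plane iff n · DG = 0.
This gives (50020)y + (-2851140) = 0, so y = 57.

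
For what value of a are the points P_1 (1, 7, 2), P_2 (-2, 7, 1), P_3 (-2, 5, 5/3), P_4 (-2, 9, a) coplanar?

1/3

Normal to plane P_1P_2P_3: n = (-2, 2, 6); plane equation n·P = 24.
Requiring n·P_4 = 24: (6)a + (22) = 24.
So a = 1/3.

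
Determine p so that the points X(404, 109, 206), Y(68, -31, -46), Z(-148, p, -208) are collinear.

-121

Direction XY = (-336, -140, -252). From the x-coordinate of Z, the parameter along the line is τ = (-148 − 404)/(-336) = 23/14.
Then p = 109 + 23/14·(-140) = -121.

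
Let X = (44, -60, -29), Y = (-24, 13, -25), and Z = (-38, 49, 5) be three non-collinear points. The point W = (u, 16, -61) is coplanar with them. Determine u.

-52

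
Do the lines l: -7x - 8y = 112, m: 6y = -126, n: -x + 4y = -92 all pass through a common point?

The three lines meet at one point iff the augmented coefficient matrix [aᵢ bᵢ cᵢ] has rank < 3, i.e. its determinant vanishes.
Here the determinant is 0.
It vanishes, so the lines are concurrent at (8, -21).

Yes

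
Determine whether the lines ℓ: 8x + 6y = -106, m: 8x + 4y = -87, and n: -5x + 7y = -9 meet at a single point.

No

Lines aᵢx + bᵢy = cᵢ with pairwise distinct directions are concurrent exactly when det[aᵢ bᵢ cᵢ] = 0.
Here the determinant is -430.
Nonzero, so no common point exists.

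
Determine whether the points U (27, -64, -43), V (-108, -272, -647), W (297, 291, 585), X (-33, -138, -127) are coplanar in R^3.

The four points are coplanar iff the 3×3 determinant with rows UV, UW, UX is zero.
Rows: (-135, -208, -604), (270, 355, 628), (-60, -74, -84).
Expanding along the first row: (-135)(16652) − (-208)(15000) + (-604)(1320) = 74700.
Nonzero ⇒ not coplanar.

No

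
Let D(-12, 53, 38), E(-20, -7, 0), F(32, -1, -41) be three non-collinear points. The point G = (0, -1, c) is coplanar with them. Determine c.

-13

The plane through D, E, F has equation 2688x − 2304y + 3072z = -37632.
Substituting G: (3072)c + (2304) = -37632, so c = -13.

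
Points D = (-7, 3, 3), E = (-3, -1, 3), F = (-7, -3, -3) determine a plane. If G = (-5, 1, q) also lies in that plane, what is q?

3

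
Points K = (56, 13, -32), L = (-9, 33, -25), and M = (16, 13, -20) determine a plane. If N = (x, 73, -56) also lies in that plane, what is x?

11

A normal to the plane is n = KL × KM = (240, 500, 800).
N lies in the plane iff n · KN = 0.
This gives (240)x + (-2640) = 0, so x = 11.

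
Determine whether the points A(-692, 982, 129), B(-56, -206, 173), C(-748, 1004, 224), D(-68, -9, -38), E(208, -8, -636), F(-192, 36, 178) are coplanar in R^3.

The plane through A, B, C has normal n = AB × AC = (-113828, -62884, -52536) and equation n·P = 10239744.
Checking the remaining points: n·D = 10302628, n·E = 10239744, n·F = 10239744.
Since n·D = 10302628 ≠ 10239744, D is off the plane and the points are not all coplanar.

No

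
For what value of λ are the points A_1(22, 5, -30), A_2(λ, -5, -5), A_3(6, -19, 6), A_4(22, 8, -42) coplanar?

Coplanarity ⇔ det[A_1A_2; A_1A_3; A_1A_4] = 0.
Expanding, this is linear in λ: (180)λ + (-3240) = 0.
So λ = 18.

18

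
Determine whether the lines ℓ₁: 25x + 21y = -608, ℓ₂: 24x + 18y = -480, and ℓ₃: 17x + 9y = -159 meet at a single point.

Lines aᵢx + bᵢy = cᵢ with pairwise distinct directions are concurrent exactly when det[aᵢ bᵢ cᵢ] = 0.
Here the determinant is -54.
Nonzero, so no common point exists.

No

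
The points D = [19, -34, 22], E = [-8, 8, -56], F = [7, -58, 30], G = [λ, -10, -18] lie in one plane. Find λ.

7

Coplanarity ⇔ det[DE; DF; DG] = 0.
Expanding, this is linear in λ: (-1536)λ + (10752) = 0.
So λ = 7.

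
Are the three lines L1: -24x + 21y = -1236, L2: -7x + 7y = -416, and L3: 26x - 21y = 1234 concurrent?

The three lines meet at one point iff the augmented coefficient matrix [aᵢ bᵢ cᵢ] has rank < 3, i.e. its determinant vanishes.
Here the determinant is -126.
Nonzero, so no common point exists.

No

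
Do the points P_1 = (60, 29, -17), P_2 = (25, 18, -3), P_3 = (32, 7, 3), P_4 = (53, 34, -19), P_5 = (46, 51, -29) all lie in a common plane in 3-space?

The plane through P_1, P_2, P_3 has normal n = P_1P_2 × P_1P_3 = (88, 308, 462) and equation n·P = 6358.
Checking the remaining points: n·P_4 = 6358, n·P_5 = 6358.
All equal 6358, so all 5 points lie in one plane.

Yes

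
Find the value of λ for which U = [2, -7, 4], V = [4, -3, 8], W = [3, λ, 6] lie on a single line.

-5

Direction UV = (2, 4, 4). From the x-coordinate of W, the parameter along the line is τ = (3 − 2)/2 = 1/2.
Then λ = (-7) + 1/2·(4) = -5.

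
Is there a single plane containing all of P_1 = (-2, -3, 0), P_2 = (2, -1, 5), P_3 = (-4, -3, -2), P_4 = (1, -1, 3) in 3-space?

No

The four points are coplanar iff the 3×3 determinant with rows P_1P_2, P_1P_3, P_1P_4 is zero.
Rows: (4, 2, 5), (-2, 0, -2), (3, 2, 3).
Expanding along the first row: (4)(4) − (2)(0) + (5)(-4) = -4.
Nonzero ⇒ not coplanar.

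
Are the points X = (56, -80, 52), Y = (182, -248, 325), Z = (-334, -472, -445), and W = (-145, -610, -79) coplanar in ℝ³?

Yes

The four points are coplanar iff the 3×3 determinant with rows XY, XZ, XW is zero.
Rows: (126, -168, 273), (-390, -392, -497), (-201, -530, -131).
Expanding along the first row: (126)(-212058) − (-168)(-48807) + (273)(127908) = 0.
Zero determinant ⇒ coplanar.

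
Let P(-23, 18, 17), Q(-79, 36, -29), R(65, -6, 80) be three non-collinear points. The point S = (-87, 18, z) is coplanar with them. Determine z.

The plane through P, Q, R has equation 30x − 520y − 240z = -14130.
Substituting S: (-240)z + (-11970) = -14130, so z = 9.

9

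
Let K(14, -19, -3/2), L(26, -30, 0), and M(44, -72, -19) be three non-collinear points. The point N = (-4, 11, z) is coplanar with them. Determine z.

15/2

The plane through K, L, M has equation 272x + 255y − 306z = -578.
Substituting N: (-306)z + (1717) = -578, so z = 15/2.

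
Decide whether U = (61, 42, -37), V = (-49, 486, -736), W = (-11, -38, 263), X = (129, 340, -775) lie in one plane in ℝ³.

With U as base: UV = (-110, 444, -699), UW = (-72, -80, 300), UX = (68, 298, -738).
UW × UX = (-30360, -32736, -16016).
UV · (UW × UX) = 0.
The scalar triple product vanishes, so the four points are coplanar.

Yes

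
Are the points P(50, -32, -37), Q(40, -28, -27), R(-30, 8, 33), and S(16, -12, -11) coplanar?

Yes

The four points are coplanar iff the 3×3 determinant with rows PQ, PR, PS is zero.
Rows: (-10, 4, 10), (-80, 40, 70), (-34, 20, 26).
Expanding along the first row: (-10)(-360) − (4)(300) + (10)(-240) = 0.
Zero determinant ⇒ coplanar.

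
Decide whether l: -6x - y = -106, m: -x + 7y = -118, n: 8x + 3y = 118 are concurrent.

Intersecting l and m: solving the 2×2 system gives (x, y) = (20, -14).
Substitute into n: (8)(20) + (3)(-14) = 118.
This equals 118, so (20, -14) lies on all three lines and they are concurrent.

Yes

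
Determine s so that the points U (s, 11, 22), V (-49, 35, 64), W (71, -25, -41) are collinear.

-1

Direction VW = (120, -60, -105). From the y-coordinate of U, the parameter along the line is τ = (11 − 35)/(-60) = 2/5.
Then s = (-49) + 2/5·(120) = -1.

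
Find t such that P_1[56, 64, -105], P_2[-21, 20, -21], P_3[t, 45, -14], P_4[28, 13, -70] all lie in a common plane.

Coplanarity ⇔ det[P_1P_2; P_1P_3; P_1P_4] = 0.
Expanding, this is linear in t: (-2744)t + (-85064) = 0.
So t = -31.

-31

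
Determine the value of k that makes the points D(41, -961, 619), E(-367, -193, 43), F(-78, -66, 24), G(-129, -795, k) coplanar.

477

The points are coplanar iff DE · (DF × DG) = 0.
Expanding, this is linear in k: (-273768)k + (130587336) = 0.
So k = 477.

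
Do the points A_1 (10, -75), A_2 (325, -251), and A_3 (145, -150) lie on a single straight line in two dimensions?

No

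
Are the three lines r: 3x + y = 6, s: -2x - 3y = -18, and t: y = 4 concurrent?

No

The three lines meet at one point iff the augmented coefficient matrix [aᵢ bᵢ cᵢ] has rank < 3, i.e. its determinant vanishes.
Here the determinant is 14.
Nonzero, so no common point exists.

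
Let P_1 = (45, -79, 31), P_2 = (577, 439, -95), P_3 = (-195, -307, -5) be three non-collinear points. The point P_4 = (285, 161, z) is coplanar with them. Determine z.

A normal to the plane is n = P_1P_2 × P_1P_3 = (-47376, 49392, 3024).
P_4 lies in the plane iff n · P_1P_4 = 0.
This gives (3024)z + (390096) = 0, so z = -129.

-129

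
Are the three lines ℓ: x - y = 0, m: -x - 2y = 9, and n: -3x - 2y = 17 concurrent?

Intersecting ℓ and m: solving the 2×2 system gives (x, y) = (-3, -3).
Substitute into n: (-3)(-3) + (-2)(-3) = 15.
But n requires 17 ≠ 15, so the three lines have no common point.

No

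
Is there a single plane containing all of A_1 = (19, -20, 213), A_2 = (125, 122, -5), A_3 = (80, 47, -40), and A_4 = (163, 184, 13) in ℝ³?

Yes

The four points are coplanar iff the 3×3 determinant with rows A_1A_2, A_1A_3, A_1A_4 is zero.
Rows: (106, 142, -218), (61, 67, -253), (144, 204, -200).
Expanding along the first row: (106)(38212) − (142)(24232) + (-218)(2796) = 0.
Zero determinant ⇒ coplanar.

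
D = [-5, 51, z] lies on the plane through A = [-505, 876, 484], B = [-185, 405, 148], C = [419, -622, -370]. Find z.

A normal to the plane is n = AB × AC = (-101094, -37184, -44156).
D lies in the plane iff n · AD = 0.
This gives (-44156)z + (1501304) = 0, so z = 34.

34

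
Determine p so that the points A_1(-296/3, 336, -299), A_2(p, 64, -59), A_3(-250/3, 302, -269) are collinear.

24

Direction A_1A_3 = (46/3, -34, 30). From the y-coordinate of A_2, the parameter along the line is τ = (64 − 336)/(-34) = 8.
Then p = (-296/3) + 8·(46/3) = 24.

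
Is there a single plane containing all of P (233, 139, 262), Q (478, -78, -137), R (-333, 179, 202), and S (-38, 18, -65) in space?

Yes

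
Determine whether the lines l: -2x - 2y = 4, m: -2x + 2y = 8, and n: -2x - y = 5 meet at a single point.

Intersecting l and m: solving the 2×2 system gives (x, y) = (-3, 1).
Substitute into n: (-2)(-3) + (-1)(1) = 5.
This equals 5, so (-3, 1) lies on all three lines and they are concurrent.

Yes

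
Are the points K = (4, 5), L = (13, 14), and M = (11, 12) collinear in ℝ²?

KL = (9, 9), KM = (7, 7).
det[KL; KM] = (9)(7) − (9)(7) = 0.
The determinant is zero, so the points are collinear.

Yes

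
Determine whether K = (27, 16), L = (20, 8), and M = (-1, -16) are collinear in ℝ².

KL = (-7, -8), KM = (-28, -32).
Twice the signed area of △KLM is (-7)(-32) − (-8)(-28) = 0.
The triangle is degenerate (zero area), so the points are collinear.

Yes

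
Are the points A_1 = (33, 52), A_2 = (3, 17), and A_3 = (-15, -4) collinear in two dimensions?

A_1A_2 = (-30, -35), A_1A_3 = (-48, -56).
Twice the signed area of △A_1A_2A_3 is (-30)(-56) − (-35)(-48) = 0.
The triangle is degenerate (zero area), so the points are collinear.

Yes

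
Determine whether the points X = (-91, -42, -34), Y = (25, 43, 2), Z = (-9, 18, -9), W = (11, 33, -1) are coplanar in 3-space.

With X as base: XY = (116, 85, 36), XZ = (82, 60, 25), XW = (102, 75, 33).
XZ × XW = (105, -156, 30).
XY · (XZ × XW) = 0.
The scalar triple product vanishes, so the four points are coplanar.

Yes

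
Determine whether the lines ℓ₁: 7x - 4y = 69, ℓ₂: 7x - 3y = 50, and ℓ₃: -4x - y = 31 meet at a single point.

Intersecting ℓ₁ and ℓ₂: solving the 2×2 system gives (x, y) = (-1, -19).
Substitute into ℓ₃: (-4)(-1) + (-1)(-19) = 23.
But ℓ₃ requires 31 ≠ 23, so the three lines have no common point.

No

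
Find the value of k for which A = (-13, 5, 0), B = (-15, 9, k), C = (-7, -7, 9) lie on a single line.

Collinearity requires AB × AC = 0; each component is linear in k.
The x-component gives (12)k + (36) = 0, so k = -3.
The remaining components then also vanish.

-3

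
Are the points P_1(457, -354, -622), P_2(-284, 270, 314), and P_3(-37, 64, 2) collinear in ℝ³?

No

P_1P_2 = (-741, 624, 936), P_1P_3 = (-494, 418, 624).
Comparing components 2 and 3: (624)(624) − (936)(418) = -1872 ≠ 0, so P_1P_2 and P_1P_3 are not parallel and the points are not collinear.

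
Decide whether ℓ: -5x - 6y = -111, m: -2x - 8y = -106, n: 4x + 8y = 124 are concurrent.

Yes

Intersecting ℓ and m: solving the 2×2 system gives (x, y) = (9, 11).
Substitute into n: (4)(9) + (8)(11) = 124.
This equals 124, so (9, 11) lies on all three lines and they are concurrent.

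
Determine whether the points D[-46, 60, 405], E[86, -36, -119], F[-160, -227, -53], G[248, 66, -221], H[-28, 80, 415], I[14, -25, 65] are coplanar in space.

Yes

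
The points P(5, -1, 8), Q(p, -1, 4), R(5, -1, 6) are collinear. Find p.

5

Direction PR = (0, 0, -2). From the z-coordinate of Q, the parameter along the line is τ = (4 − 8)/(-2) = 2.
Then p = 5 + 2·(0) = 5.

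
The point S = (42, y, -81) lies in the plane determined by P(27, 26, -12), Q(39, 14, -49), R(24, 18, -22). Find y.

-2

Coplanarity requires PQ · (PR × PS) = 0.
PQ = (12, -12, -37), PR = (-3, -8, -10); the triple product is linear in y with coefficient 231 and constant term 462.
Setting it to zero: y = -2.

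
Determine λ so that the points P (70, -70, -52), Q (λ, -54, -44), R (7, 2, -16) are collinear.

Collinearity requires PQ × PR = 0; each component is linear in λ.
The y-component gives (-36)λ + (2016) = 0, so λ = 56.
The remaining components then also vanish.

56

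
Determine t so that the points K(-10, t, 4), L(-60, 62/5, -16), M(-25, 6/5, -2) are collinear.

Collinearity requires KL × KM = 0; each component is linear in t.
The x-component gives (-14)t + (-252/5) = 0, so t = -18/5.
The remaining components then also vanish.

-18/5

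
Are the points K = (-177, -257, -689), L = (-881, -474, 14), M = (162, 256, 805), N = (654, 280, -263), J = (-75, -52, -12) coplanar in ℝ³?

No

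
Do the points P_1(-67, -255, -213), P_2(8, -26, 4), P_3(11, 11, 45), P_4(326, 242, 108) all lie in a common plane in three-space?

The four points are coplanar iff the 3×3 determinant with rows P_1P_2, P_1P_3, P_1P_4 is zero.
Rows: (75, 229, 217), (78, 266, 258), (393, 497, 321).
Expanding along the first row: (75)(-42840) − (229)(-76356) + (217)(-65772) = 0.
Zero determinant ⇒ coplanar.

Yes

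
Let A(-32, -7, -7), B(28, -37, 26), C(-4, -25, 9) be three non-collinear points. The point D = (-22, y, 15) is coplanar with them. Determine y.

-122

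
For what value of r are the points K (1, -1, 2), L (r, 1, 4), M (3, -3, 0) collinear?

Direction KM = (2, -2, -2). From the y-coordinate of L, the parameter along the line is τ = (1 − (-1))/(-2) = -1.
Then r = 1 + (-1)·(2) = -1.

-1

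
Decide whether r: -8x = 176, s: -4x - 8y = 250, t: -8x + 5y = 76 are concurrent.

No

Lines aᵢx + bᵢy = cᵢ with pairwise distinct directions are concurrent exactly when det[aᵢ bᵢ cᵢ] = 0.
Here the determinant is 80.
Nonzero, so no common point exists.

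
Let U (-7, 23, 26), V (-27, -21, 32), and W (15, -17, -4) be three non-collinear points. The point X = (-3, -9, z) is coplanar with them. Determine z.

14

The plane through U, V, W has equation 1560x − 468y + 1768z = 24284.
Substituting X: (1768)z + (-468) = 24284, so z = 14.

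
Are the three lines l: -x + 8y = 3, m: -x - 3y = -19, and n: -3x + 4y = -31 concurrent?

Intersecting l and m: solving the 2×2 system gives (x, y) = (13, 2).
Substitute into n: (-3)(13) + (4)(2) = -31.
This equals -31, so (13, 2) lies on all three lines and they are concurrent.

Yes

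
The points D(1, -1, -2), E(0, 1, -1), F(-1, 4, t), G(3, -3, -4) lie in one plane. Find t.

The points are coplanar iff DE · (DF × DG) = 0.
Expanding, this is linear in t: (2)t + (0) = 0.
So t = 0.

0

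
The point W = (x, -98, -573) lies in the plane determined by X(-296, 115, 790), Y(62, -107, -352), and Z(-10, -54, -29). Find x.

A normal to the plane is n = XY × XZ = (-11180, -33410, 2990).
W lies in the plane iff n · XW = 0.
This gives (-11180)x + (-268320) = 0, so x = -24.

-24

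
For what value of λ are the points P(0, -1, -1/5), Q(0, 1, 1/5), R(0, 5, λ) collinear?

Direction PQ = (0, 2, 2/5). From the y-coordinate of R, the parameter along the line is τ = (5 − (-1))/2 = 3.
Then λ = (-1/5) + 3·(2/5) = 1.

1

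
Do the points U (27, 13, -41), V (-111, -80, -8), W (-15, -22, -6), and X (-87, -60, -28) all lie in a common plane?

Yes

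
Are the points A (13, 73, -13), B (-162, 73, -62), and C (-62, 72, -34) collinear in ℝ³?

AB = (-175, 0, -49), AC = (-75, -1, -21).
Comparing components 2 and 3: (0)(-21) − (-49)(-1) = -49 ≠ 0, so AB and AC are not parallel and the points are not collinear.

No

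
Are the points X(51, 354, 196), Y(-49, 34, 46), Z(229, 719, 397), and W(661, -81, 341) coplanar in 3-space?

Yes

With X as base: XY = (-100, -320, -150), XZ = (178, 365, 201), XW = (610, -435, 145).
XZ × XW = (140360, 96800, -300080).
XY · (XZ × XW) = 0.
The scalar triple product vanishes, so the four points are coplanar.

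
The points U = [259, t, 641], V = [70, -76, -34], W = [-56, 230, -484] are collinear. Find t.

Collinearity requires UV × UW = 0; each component is linear in t.
The x-component gives (450)t + (240750) = 0, so t = -535.
The remaining components then also vanish.

-535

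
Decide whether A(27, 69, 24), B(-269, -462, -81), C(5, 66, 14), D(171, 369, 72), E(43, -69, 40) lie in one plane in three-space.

The plane through A, B, C has normal n = AB × AC = (4995, -650, -10794) and equation n·P = -169041.
Checking the remaining points: n·D = -162873, n·E = -172125.
Since n·D = -162873 ≠ -169041, D is off the plane and the points are not all coplanar.

No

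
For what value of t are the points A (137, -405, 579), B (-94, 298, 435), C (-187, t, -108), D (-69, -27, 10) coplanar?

307

The points are coplanar iff AB · (AC × AD) = 0.
Expanding, this is linear in t: (101775)t + (-31244925) = 0.
So t = 307.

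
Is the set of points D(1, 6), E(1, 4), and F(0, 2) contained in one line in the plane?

DE = (0, -2), DF = (-1, -4).
If collinear, DF would be a scalar multiple of DE. But (0)·(-4) ≠ (-2)·(-1) (difference -2), so they are not parallel; the points are not collinear.

No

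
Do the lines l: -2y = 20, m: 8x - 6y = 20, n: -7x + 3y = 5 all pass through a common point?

Yes

The three lines meet at one point iff the augmented coefficient matrix [aᵢ bᵢ cᵢ] has rank < 3, i.e. its determinant vanishes.
Here the determinant is 0.
It vanishes, so the lines are concurrent at (-5, -10).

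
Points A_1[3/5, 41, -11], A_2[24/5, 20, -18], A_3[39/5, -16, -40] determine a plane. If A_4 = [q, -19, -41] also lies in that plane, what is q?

42/5

A normal to the plane is n = A_1A_2 × A_1A_3 = (210, 357/5, -441/5).
A_4 lies in the plane iff n · A_1A_4 = 0.
This gives (210)q + (-1764) = 0, so q = 42/5.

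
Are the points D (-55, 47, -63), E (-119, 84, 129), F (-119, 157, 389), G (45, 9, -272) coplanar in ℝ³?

The four points are coplanar iff the 3×3 determinant with rows DE, DF, DG is zero.
Rows: (-64, 37, 192), (-64, 110, 452), (100, -38, -209).
Expanding along the first row: (-64)(-5814) − (37)(-31824) + (192)(-8568) = -95472.
Nonzero ⇒ not coplanar.

No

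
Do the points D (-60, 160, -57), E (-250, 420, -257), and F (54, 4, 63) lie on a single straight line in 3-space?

Yes

DE = (-190, 260, -200), DF = (114, -156, 120).
Each component of DF is -3/5 times the corresponding component of DE, so DF = -3/5·DE and the points are collinear.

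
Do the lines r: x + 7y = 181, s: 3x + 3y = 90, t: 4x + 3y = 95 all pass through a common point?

Intersecting r and s: solving the 2×2 system gives (x, y) = (29/6, 151/6).
Substitute into t: (4)(29/6) + (3)(151/6) = 569/6.
But t requires 95 ≠ 569/6, so the three lines have no common point.

No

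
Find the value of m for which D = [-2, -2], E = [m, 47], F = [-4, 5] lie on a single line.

Collinearity: (E − D) must be parallel to (F − D) = (-2, 7).
Cross-multiplying the components: (m − (-2))·(7) = (49)·(-2).
Solving gives m = -16.

-16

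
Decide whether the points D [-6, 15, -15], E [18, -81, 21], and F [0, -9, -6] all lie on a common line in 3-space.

Yes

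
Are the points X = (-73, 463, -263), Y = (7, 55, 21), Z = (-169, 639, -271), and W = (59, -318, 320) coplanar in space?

Yes

A normal to the plane through X, Y, Z is n = XY × XZ = (-46720, -26624, -25088).
The plane has equation n·P = -2318208. For W: n·W = -2318208.
Equal, so W lies in the plane and all four are coplanar.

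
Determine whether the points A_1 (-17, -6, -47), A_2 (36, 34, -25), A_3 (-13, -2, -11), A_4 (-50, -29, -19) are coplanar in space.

A normal to the plane through A_1, A_2, A_3 is n = A_1A_2 × A_1A_3 = (1352, -1820, 52).
The plane has equation n·P = -14508. For A_4: n·A_4 = -15808.
-15808 ≠ -14508, so A_4 is off the plane.

No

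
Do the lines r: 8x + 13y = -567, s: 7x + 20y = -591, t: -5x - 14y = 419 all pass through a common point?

Lines aᵢx + bᵢy = cᵢ with pairwise distinct directions are concurrent exactly when det[aᵢ bᵢ cᵢ] = 0.
Here the determinant is 0.
It vanishes, so the lines are concurrent at (-53, -11).

Yes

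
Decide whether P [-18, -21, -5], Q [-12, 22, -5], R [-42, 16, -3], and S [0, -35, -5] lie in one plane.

No

A normal to the plane through P, Q, R is n = PQ × PR = (86, -12, 1254).
The plane has equation n·X = -7566. For S: n·S = -5850.
-5850 ≠ -7566, so S is off the plane.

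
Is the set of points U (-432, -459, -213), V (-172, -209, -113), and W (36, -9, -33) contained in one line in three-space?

UV = (260, 250, 100), UW = (468, 450, 180).
Each component of UW is 9/5 times the corresponding component of UV, so UW = 9/5·UV and the points are collinear.

Yes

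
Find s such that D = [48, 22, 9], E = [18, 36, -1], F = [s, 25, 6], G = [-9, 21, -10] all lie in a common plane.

The points are coplanar iff DE · (DF × DG) = 0.
Expanding, this is linear in s: (276)s + (-10764) = 0.
So s = 39.

39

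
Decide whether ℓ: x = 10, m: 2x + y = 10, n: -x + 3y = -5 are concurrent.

Intersecting ℓ and m: solving the 2×2 system gives (x, y) = (10, -10).
Substitute into n: (-1)(10) + (3)(-10) = -40.
But n requires -5 ≠ -40, so the three lines have no common point.

No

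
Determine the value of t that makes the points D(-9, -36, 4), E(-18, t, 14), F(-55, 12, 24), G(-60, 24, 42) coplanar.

-24

Coplanarity ⇔ det[DE; DF; DG] = 0.
Expanding, this is linear in t: (728)t + (17472) = 0.
So t = -24.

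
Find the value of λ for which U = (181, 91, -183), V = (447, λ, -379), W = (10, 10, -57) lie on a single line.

217

Direction UW = (-171, -81, 126). From the x-coordinate of V, the parameter along the line is τ = (447 − 181)/(-171) = -14/9.
Then λ = 91 + (-14/9)·(-81) = 217.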